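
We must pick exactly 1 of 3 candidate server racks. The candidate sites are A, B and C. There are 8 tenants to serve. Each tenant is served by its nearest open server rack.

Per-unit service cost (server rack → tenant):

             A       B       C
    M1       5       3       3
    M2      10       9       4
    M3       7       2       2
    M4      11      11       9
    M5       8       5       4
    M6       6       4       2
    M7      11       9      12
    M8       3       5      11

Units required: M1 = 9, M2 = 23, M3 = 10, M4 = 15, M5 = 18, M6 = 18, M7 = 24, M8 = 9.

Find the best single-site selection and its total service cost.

Choose C only; total service cost 769.

With exactly 1 open, each tenant uses its cheapest among the chosen.
{C}: M1→C 3·9=27, M2→C 4·23=92, M3→C 2·10=20, M4→C 9·15=135, M5→C 4·18=72, M6→C 2·18=36, M7→C 12·24=288, M8→C 11·9=99. Service cost 769.
{B}: service cost 842
{A}: service cost 1053
Among all 3 size-1 choices, {C} is lowest.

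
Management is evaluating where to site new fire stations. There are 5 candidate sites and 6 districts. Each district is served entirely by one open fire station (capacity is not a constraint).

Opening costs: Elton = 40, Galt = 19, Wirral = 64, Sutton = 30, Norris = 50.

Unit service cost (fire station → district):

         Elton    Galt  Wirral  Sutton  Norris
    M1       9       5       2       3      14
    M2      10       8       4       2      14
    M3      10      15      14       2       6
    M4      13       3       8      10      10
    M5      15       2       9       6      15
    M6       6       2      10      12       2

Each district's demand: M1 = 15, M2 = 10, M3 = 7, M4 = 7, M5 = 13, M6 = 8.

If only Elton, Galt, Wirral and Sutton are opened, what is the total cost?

Each district is assigned to its cheapest site among the open ones.
{Elton, Galt, Wirral, Sutton}: M1→Wirral 2·15=30, M2→Sutton 2·10=20, M3→Sutton 2·7=14, M4→Galt 3·7=21, M5→Galt 2·13=26, M6→Galt 2·8=16. Service 127; fixed 153; total 280.

Total cost: 280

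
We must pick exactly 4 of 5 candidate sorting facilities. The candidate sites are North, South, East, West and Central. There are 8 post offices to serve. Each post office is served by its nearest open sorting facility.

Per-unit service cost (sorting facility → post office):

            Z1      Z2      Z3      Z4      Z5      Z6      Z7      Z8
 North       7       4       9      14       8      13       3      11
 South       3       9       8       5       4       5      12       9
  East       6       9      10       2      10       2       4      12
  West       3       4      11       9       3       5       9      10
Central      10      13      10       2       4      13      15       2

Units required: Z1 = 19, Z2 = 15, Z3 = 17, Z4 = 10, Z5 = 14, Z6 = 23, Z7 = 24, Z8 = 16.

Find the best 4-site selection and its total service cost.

With exactly 4 open, each post office uses its cheapest among the chosen.
{North, South, East, Central}: Z1→South 3·19=57, Z2→North 4·15=60, Z3→South 8·17=136, Z4→East 2·10=20, Z5→South 4·14=56, Z6→East 2·23=46, Z7→North 3·24=72, Z8→Central 2·16=32. Service cost 479.
{North, East, West, Central}: service cost 482
{South, East, West, Central}: service cost 489
Among all 5 size-4 choices, {North, South, East, Central} is lowest.

Choose North, South, East and Central; total service cost 479.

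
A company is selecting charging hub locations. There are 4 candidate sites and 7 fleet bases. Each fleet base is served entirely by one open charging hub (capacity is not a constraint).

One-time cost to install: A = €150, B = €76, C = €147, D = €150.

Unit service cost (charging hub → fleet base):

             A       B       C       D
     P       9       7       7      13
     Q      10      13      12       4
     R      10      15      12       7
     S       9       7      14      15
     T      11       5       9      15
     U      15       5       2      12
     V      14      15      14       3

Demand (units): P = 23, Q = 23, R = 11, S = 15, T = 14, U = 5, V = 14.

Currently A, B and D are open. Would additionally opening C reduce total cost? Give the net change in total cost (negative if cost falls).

No — net change +132 (cost rises by 132).

Current service cost with {A, B, D}: 572.
Adding C: each fleet base re-picks its cheapest; new service cost 557, saving 15.
Extra fixed cost: 147. Net change = 147 − 15 = 132.
(Totals: 948 → 1080.)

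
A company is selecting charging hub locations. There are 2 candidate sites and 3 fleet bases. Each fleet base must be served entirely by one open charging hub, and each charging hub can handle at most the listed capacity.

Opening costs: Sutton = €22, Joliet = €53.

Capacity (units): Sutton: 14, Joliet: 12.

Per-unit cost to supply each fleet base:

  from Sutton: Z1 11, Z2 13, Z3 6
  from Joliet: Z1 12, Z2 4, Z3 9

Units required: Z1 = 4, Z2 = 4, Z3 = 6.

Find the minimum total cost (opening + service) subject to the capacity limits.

Minimum total cost: 154

Open {Sutton}: Z1→Sutton 11·4=44, Z2→Sutton 13·4=52, Z3→Sutton 6·6=36.
Loads: Sutton carries 14/14. Service 132; fixed 22; total 154.
Next best feasible plan costs 171.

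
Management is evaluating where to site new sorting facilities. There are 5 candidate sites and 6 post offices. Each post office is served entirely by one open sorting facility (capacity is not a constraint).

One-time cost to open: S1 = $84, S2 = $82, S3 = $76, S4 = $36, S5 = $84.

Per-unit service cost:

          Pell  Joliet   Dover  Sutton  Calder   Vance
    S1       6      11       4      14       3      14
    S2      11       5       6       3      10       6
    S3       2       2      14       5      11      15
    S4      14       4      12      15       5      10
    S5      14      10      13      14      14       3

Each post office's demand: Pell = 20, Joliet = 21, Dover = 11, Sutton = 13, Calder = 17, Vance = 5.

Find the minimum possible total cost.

Minimum total cost: 472

For any fixed open set, each post office goes to its cheapest open site; total = fixed + service.
{S1, S3}: Pell→S3 2·20=40, Joliet→S3 2·21=42, Dover→S1 4·11=44, Sutton→S3 5·13=65, Calder→S1 3·17=51, Vance→S1 14·5=70. Service 312; fixed 160; total 472.
{S1, S2, S3}: Pell→S3 2·20=40, Joliet→S3 2·21=42, Dover→S1 4·11=44, Sutton→S2 3·13=39, Calder→S1 3·17=51, Vance→S2 6·5=30. Service 246; fixed 242; total 488.
{S1, S3, S4}: service 292 + fixed 196 = 488
{S1, S2, S3, S4, S5}: Pell→S3 2·20=40, Joliet→S3 2·21=42, Dover→S1 4·11=44, Sutton→S2 3·13=39, Calder→S1 3·17=51, Vance→S5 3·5=15. Service 231; fixed 362; total 593.
No other subset beats 472.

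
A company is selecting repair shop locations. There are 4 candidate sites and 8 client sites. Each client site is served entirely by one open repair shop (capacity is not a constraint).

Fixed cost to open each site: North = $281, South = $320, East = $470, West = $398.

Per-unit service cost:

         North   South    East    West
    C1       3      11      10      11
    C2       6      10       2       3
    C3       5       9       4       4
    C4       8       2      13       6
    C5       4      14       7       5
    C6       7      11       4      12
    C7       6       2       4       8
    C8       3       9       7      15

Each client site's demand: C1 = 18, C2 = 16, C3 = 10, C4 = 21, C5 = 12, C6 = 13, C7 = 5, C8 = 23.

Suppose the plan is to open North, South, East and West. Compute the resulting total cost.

Total cost: 1816

Each client site is assigned to its cheapest site among the open ones.
{North, South, East, West}: C1→North 3·18=54, C2→East 2·16=32, C3→East 4·10=40, C4→South 2·21=42, C5→North 4·12=48, C6→East 4·13=52, C7→South 2·5=10, C8→North 3·23=69. Service 347; fixed 1469; total 1816.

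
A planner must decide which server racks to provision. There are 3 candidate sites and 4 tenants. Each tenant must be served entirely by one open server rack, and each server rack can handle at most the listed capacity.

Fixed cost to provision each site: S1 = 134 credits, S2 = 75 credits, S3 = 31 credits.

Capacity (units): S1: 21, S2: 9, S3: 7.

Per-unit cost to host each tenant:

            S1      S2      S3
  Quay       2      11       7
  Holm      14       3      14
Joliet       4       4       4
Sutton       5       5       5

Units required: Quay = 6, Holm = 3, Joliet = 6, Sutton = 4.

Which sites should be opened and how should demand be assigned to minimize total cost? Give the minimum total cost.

Minimum total cost: 232

Open {S1}: Quay→S1 2·6=12, Holm→S1 14·3=42, Joliet→S1 4·6=24, Sutton→S1 5·4=20.
Loads: S1 carries 19/21. Service 98; fixed 134; total 232.
Next best feasible plan costs 263.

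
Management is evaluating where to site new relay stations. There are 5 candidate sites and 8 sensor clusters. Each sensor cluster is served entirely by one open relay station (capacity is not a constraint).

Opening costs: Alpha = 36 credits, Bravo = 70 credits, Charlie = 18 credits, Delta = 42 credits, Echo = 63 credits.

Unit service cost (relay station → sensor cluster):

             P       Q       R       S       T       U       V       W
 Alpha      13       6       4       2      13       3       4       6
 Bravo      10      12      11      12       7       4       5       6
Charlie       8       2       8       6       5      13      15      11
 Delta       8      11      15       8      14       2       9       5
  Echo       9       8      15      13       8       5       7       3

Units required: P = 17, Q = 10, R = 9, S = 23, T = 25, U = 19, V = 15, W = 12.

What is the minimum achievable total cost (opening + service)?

For any fixed open set, each sensor cluster goes to its cheapest open site; total = fixed + service.
{Alpha, Charlie}: P→Charlie 8·17=136, Q→Charlie 2·10=20, R→Alpha 4·9=36, S→Alpha 2·23=46, T→Charlie 5·25=125, U→Alpha 3·19=57, V→Alpha 4·15=60, W→Alpha 6·12=72. Service 552; fixed 54; total 606.
{Alpha, Charlie, Delta}: P→Charlie 8·17=136, Q→Charlie 2·10=20, R→Alpha 4·9=36, S→Alpha 2·23=46, T→Charlie 5·25=125, U→Delta 2·19=38, V→Alpha 4·15=60, W→Delta 5·12=60. Service 521; fixed 96; total 617.
{Alpha, Charlie, Echo}: service 516 + fixed 117 = 633
{Alpha, Bravo, Charlie, Delta, Echo}: P→Charlie 8·17=136, Q→Charlie 2·10=20, R→Alpha 4·9=36, S→Alpha 2·23=46, T→Charlie 5·25=125, U→Delta 2·19=38, V→Alpha 4·15=60, W→Echo 3·12=36. Service 497; fixed 229; total 726.
No other subset beats 606.

Minimum total cost: 606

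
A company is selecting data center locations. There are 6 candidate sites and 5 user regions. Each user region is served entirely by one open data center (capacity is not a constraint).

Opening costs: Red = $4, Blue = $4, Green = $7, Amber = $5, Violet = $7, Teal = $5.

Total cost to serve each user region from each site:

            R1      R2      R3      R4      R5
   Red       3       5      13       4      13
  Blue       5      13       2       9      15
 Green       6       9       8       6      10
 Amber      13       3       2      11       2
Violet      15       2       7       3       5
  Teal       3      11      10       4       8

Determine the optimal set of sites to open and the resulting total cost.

Open Red and Amber; minimum total cost 23.

For any fixed open set, each user region goes to its cheapest open site; total = fixed + service.
{Red, Amber}: R1→Red 3, R2→Amber 3, R3→Amber 2, R4→Red 4, R5→Amber 2. Service 14; fixed 9; total 23.
{Amber, Teal}: service 14 + fixed 10 = 24
{Red, Blue, Amber}: service 14 + fixed 13 = 27
{Red, Blue, Green, Amber, Violet, Teal}: R1→Red 3, R2→Violet 2, R3→Blue 2, R4→Violet 3, R5→Amber 2. Service 12; fixed 32; total 44.
No other subset beats 23.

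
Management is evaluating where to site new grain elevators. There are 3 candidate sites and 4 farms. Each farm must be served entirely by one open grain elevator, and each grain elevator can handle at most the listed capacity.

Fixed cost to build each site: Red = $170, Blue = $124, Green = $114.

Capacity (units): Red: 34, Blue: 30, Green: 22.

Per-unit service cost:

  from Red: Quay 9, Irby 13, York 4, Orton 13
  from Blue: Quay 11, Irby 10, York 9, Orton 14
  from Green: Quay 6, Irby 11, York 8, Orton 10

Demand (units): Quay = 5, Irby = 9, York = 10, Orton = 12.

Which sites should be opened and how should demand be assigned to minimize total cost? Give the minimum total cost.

Minimum total cost: 568

Open {Blue, Green}: Quay→Green 6·5=30, Irby→Blue 10·9=90, York→Blue 9·10=90, Orton→Green 10·12=120.
Loads: Blue carries 19/30, Green carries 17/22. Service 330; fixed 238; total 568.
Next best feasible plan costs 583.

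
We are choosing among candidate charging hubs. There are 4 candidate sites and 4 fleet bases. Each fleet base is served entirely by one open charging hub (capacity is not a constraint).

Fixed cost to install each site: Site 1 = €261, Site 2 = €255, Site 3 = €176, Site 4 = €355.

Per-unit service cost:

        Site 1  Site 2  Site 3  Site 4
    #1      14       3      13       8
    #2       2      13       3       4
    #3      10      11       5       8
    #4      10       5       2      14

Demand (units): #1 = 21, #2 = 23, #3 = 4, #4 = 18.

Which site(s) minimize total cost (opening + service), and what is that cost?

For any fixed open set, each fleet base goes to its cheapest open site; total = fixed + service.
{Site 3}: #1→Site 3 13·21=273, #2→Site 3 3·23=69, #3→Site 3 5·4=20, #4→Site 3 2·18=36. Service 398; fixed 176; total 574.
{Site 2, Site 3}: service 188 + fixed 431 = 619
{Site 2}: #1→Site 2 3·21=63, #2→Site 2 13·23=299, #3→Site 2 11·4=44, #4→Site 2 5·18=90. Service 496; fixed 255; total 751.
{Site 1, Site 2, Site 3, Site 4}: service 165 + fixed 1047 = 1212
(All 15 nonempty subsets were checked; Site 3 only is lowest.)

Open Site 3 only; minimum total cost 574.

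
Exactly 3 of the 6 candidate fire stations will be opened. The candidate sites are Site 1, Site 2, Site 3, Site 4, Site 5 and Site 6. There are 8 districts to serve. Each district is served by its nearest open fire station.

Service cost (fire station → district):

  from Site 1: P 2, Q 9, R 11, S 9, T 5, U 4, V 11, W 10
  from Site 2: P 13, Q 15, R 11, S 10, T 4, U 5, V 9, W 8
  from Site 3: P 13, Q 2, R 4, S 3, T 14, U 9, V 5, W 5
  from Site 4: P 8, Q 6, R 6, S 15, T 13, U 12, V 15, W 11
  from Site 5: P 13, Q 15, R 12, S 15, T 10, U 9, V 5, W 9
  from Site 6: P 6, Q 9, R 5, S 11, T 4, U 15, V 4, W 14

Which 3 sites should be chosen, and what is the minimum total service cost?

With exactly 3 open, each district uses its cheapest among the chosen.
{Site 1, Site 3, Site 6}: P→Site 1 2, Q→Site 3 2, R→Site 3 4, S→Site 3 3, T→Site 6 4, U→Site 1 4, V→Site 6 4, W→Site 3 5. Service cost 28.
{Site 1, Site 2, Site 3}: service cost 29
{Site 1, Site 3, Site 4}: service cost 30
Among all 20 size-3 choices, {Site 1, Site 3, Site 6} is lowest.

Choose Site 1, Site 3 and Site 6; total service cost 28.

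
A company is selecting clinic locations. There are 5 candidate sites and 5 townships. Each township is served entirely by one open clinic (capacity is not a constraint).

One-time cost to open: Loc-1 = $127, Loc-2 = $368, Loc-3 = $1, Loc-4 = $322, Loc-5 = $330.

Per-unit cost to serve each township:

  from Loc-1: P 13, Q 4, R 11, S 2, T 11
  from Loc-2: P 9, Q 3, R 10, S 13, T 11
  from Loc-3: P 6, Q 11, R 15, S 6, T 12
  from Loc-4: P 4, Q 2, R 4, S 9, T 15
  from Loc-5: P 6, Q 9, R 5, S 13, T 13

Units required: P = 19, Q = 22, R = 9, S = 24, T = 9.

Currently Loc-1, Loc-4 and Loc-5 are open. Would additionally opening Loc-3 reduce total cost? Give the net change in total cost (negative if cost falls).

No — net change +1 (cost rises by 1).

Current service cost with {Loc-1, Loc-4, Loc-5}: 303.
Adding Loc-3: each township re-picks its cheapest; new service cost 303, saving 0.
Extra fixed cost: 1. Net change = 1 − 0 = 1.
(Totals: 1082 → 1083.)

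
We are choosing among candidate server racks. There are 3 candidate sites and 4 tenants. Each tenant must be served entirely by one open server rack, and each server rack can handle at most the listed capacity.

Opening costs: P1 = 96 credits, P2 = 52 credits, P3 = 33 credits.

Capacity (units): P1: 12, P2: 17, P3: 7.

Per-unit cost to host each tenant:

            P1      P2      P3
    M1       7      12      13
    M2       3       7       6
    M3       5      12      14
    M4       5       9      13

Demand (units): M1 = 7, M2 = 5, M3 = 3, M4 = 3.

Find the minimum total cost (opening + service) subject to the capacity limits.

Minimum total cost: 262

Open {P2, P3}: M1→P2 12·7=84, M2→P3 6·5=30, M3→P2 12·3=36, M4→P2 9·3=27.
Loads: P2 carries 13/17, P3 carries 5/7. Service 177; fixed 85; total 262.
Next best feasible plan costs 265.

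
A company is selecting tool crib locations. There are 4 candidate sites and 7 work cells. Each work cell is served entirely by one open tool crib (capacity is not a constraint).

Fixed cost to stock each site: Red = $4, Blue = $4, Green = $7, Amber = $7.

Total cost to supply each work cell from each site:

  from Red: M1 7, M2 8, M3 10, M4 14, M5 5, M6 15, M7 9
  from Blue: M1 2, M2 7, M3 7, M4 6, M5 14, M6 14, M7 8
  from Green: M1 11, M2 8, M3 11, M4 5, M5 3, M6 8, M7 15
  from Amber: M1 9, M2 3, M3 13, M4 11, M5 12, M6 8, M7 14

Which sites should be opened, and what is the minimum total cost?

For any fixed open set, each work cell goes to its cheapest open site; total = fixed + service.
{Blue, Green}: M1→Blue 2, M2→Blue 7, M3→Blue 7, M4→Green 5, M5→Green 3, M6→Green 8, M7→Blue 8. Service 40; fixed 11; total 51.
{Red, Blue, Amber}: service 39 + fixed 15 = 54
{Blue, Green, Amber}: service 36 + fixed 18 = 54
{Red, Blue, Green, Amber}: service 36 + fixed 22 = 58
No other subset beats 51.

Open Blue and Green; minimum total cost 51.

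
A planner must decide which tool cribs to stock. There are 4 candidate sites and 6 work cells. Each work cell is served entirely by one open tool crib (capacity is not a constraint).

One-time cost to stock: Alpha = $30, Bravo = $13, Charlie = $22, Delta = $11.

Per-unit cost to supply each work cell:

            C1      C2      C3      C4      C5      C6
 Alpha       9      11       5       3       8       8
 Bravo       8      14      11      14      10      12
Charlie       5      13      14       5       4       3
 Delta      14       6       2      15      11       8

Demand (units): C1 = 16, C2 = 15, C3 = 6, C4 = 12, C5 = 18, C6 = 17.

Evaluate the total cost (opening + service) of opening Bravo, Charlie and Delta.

Each work cell is assigned to its cheapest site among the open ones.
{Bravo, Charlie, Delta}: C1→Charlie 5·16=80, C2→Delta 6·15=90, C3→Delta 2·6=12, C4→Charlie 5·12=60, C5→Charlie 4·18=72, C6→Charlie 3·17=51. Service 365; fixed 46; total 411.

Total cost: 411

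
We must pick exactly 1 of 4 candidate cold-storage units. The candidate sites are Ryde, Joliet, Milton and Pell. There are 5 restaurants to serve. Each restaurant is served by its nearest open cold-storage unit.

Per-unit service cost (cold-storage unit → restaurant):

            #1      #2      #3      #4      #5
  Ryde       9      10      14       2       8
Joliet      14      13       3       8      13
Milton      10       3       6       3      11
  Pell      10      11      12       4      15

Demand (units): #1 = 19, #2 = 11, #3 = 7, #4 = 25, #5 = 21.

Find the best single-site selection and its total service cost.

With exactly 1 open, each restaurant uses its cheapest among the chosen.
{Milton}: #1→Milton 10·19=190, #2→Milton 3·11=33, #3→Milton 6·7=42, #4→Milton 3·25=75, #5→Milton 11·21=231. Service cost 571.
{Ryde}: service cost 597
{Pell}: service cost 810
Among all 4 size-1 choices, {Milton} is lowest.

Choose Milton only; total service cost 571.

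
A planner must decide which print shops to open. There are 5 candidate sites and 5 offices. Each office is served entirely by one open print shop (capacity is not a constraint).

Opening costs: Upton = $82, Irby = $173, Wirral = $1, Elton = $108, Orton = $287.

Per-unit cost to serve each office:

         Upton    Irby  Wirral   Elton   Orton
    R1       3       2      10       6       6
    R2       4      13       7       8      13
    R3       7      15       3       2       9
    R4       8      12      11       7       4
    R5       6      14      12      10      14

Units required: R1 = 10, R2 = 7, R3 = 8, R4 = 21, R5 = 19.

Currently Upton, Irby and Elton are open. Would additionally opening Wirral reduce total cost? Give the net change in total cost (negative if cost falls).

Current service cost with {Upton, Irby, Elton}: 325.
Adding Wirral: each office re-picks its cheapest; new service cost 325, saving 0.
Extra fixed cost: 1. Net change = 1 − 0 = 1.
(Totals: 688 → 689.)

No — net change +1 (cost rises by 1).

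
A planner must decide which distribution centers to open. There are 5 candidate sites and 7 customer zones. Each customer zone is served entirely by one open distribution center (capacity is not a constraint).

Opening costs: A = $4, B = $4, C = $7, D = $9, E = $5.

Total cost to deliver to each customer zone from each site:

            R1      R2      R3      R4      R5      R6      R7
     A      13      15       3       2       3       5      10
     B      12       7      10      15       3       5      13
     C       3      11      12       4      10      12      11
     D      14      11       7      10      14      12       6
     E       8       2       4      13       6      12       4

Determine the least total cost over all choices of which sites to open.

For any fixed open set, each customer zone goes to its cheapest open site; total = fixed + service.
{A, E}: R1→E 8, R2→E 2, R3→A 3, R4→A 2, R5→A 3, R6→A 5, R7→E 4. Service 27; fixed 9; total 36.
{A, C, E}: R1→C 3, R2→E 2, R3→A 3, R4→A 2, R5→A 3, R6→A 5, R7→E 4. Service 22; fixed 16; total 38.
{A, B, E}: R1→E 8, R2→E 2, R3→A 3, R4→A 2, R5→A 3, R6→A 5, R7→E 4. Service 27; fixed 13; total 40.
{A, B, C, D, E}: service 22 + fixed 29 = 51
No other subset beats 36.

Minimum total cost: 36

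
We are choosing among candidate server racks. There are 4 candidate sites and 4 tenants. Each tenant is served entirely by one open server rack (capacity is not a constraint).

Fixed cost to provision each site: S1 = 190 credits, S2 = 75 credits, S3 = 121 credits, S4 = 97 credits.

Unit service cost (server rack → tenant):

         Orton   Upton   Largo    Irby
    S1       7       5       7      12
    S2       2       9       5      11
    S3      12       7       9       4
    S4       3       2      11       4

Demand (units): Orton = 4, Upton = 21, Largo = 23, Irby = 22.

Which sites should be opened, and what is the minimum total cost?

Open S2 and S4; minimum total cost 425.

For any fixed open set, each tenant goes to its cheapest open site; total = fixed + service.
{S2, S4}: Orton→S2 2·4=8, Upton→S4 2·21=42, Largo→S2 5·23=115, Irby→S4 4·22=88. Service 253; fixed 172; total 425.
{S4}: service 395 + fixed 97 = 492
{S2, S3, S4}: Orton→S2 2·4=8, Upton→S4 2·21=42, Largo→S2 5·23=115, Irby→S3 4·22=88. Service 253; fixed 293; total 546.
{S1, S2, S3, S4}: Orton→S2 2·4=8, Upton→S4 2·21=42, Largo→S2 5·23=115, Irby→S3 4·22=88. Service 253; fixed 483; total 736.
No other subset beats 425.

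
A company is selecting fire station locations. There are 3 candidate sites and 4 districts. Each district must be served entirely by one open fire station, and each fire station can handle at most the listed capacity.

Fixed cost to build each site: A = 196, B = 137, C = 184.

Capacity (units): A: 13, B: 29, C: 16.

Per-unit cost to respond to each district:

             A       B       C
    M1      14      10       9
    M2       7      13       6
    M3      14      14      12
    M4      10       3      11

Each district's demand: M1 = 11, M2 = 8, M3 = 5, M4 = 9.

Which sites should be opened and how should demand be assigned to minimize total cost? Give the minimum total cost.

Minimum total cost: 566

Open {B, C}: M1→B 10·11=110, M2→C 6·8=48, M3→C 12·5=60, M4→B 3·9=27.
Loads: B carries 20/29, C carries 13/16. Service 245; fixed 321; total 566.
Next best feasible plan costs 576.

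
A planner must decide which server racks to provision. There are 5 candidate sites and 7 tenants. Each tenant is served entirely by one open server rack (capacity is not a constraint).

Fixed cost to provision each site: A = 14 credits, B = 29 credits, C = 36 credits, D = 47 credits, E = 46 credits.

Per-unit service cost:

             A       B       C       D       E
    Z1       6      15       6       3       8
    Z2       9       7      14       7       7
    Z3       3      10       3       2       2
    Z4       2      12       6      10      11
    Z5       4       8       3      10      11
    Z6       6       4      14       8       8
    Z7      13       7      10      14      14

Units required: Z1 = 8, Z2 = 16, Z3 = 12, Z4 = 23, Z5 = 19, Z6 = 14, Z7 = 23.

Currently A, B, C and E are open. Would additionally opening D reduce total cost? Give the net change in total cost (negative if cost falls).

No — net change +23 (cost rises by 23).

Current service cost with {A, B, C, E}: 504.
Adding D: each tenant re-picks its cheapest; new service cost 480, saving 24.
Extra fixed cost: 47. Net change = 47 − 24 = 23.
(Totals: 629 → 652.)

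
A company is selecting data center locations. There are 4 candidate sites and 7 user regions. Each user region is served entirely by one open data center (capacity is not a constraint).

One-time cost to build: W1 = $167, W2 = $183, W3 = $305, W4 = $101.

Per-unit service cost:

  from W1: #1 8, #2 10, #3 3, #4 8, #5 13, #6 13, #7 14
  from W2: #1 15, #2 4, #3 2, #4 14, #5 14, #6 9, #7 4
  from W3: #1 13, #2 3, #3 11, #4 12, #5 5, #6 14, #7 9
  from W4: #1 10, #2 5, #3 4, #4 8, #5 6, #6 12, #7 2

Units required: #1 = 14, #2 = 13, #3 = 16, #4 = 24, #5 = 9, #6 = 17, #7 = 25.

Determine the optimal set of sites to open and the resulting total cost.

Open W4 only; minimum total cost 870.

For any fixed open set, each user region goes to its cheapest open site; total = fixed + service.
{W4}: #1→W4 10·14=140, #2→W4 5·13=65, #3→W4 4·16=64, #4→W4 8·24=192, #5→W4 6·9=54, #6→W4 12·17=204, #7→W4 2·25=50. Service 769; fixed 101; total 870.
{W2, W4}: service 673 + fixed 284 = 957
{W1, W4}: service 725 + fixed 268 = 993
{W1, W2, W3, W4}: #1→W1 8·14=112, #2→W3 3·13=39, #3→W2 2·16=32, #4→W1 8·24=192, #5→W3 5·9=45, #6→W2 9·17=153, #7→W4 2·25=50. Service 623; fixed 756; total 1379.
No other subset beats 870.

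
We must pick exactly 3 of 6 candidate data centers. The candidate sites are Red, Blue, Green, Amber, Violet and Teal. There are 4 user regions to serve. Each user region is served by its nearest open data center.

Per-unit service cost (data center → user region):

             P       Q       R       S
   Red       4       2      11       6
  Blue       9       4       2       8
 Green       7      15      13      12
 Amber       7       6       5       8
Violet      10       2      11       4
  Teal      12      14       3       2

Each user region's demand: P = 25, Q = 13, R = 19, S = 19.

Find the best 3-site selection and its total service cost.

With exactly 3 open, each user region uses its cheapest among the chosen.
{Red, Blue, Teal}: P→Red 4·25=100, Q→Red 2·13=26, R→Blue 2·19=38, S→Teal 2·19=38. Service cost 202.
{Red, Green, Teal}: service cost 221
{Red, Amber, Teal}: service cost 221
Among all 20 size-3 choices, {Red, Blue, Teal} is lowest.

Choose Red, Blue and Teal; total service cost 202.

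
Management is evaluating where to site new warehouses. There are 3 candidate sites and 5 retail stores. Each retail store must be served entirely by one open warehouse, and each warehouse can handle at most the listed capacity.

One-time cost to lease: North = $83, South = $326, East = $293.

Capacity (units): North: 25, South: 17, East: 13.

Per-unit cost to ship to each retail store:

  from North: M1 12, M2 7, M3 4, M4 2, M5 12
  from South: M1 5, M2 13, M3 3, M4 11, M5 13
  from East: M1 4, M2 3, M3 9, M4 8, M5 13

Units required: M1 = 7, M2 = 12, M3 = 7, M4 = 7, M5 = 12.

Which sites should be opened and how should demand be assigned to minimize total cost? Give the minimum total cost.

Open {North, South, East}: M1→South 5·7=35, M2→East 3·12=36, M3→South 3·7=21, M4→North 2·7=14, M5→North 12·12=144.
Loads: North carries 19/25, South carries 14/17, East carries 12/13. Service 250; fixed 702; total 952.
Next best feasible plan costs 1012.

Minimum total cost: 952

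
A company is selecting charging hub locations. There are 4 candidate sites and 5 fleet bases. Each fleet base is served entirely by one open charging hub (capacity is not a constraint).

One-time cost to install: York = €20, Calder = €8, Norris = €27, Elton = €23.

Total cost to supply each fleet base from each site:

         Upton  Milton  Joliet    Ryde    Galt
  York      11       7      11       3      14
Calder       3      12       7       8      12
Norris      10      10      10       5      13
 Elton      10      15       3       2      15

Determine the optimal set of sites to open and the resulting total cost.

Open Calder only; minimum total cost 50.

For any fixed open set, each fleet base goes to its cheapest open site; total = fixed + service.
{Calder}: Upton→Calder 3, Milton→Calder 12, Joliet→Calder 7, Ryde→Calder 8, Galt→Calder 12. Service 42; fixed 8; total 50.
{York, Calder}: service 32 + fixed 28 = 60
{Calder, Elton}: service 32 + fixed 31 = 63
{York, Calder, Norris, Elton}: Upton→Calder 3, Milton→York 7, Joliet→Elton 3, Ryde→Elton 2, Galt→Calder 12. Service 27; fixed 78; total 105.
No other subset beats 50.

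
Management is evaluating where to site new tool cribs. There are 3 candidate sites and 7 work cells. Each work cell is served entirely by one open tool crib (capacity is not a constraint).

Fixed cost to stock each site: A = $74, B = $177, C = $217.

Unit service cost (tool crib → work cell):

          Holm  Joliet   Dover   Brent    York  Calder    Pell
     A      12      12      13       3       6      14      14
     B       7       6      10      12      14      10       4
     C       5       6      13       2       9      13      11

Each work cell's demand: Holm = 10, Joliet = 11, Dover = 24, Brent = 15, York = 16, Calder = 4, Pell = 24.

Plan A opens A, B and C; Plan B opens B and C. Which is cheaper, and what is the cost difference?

Plan A: {A, B, C}: Holm→C 5·10=50, Joliet→B 6·11=66, Dover→B 10·24=240, Brent→C 2·15=30, York→A 6·16=96, Calder→B 10·4=40, Pell→B 4·24=96. Service 618; fixed 468; total 1086.
Plan B: {B, C}: Holm→C 5·10=50, Joliet→B 6·11=66, Dover→B 10·24=240, Brent→C 2·15=30, York→C 9·16=144, Calder→B 10·4=40, Pell→B 4·24=96. Service 666; fixed 394; total 1060.
Difference: |1086 − 1060| = 26.

Plan B is cheaper by 26.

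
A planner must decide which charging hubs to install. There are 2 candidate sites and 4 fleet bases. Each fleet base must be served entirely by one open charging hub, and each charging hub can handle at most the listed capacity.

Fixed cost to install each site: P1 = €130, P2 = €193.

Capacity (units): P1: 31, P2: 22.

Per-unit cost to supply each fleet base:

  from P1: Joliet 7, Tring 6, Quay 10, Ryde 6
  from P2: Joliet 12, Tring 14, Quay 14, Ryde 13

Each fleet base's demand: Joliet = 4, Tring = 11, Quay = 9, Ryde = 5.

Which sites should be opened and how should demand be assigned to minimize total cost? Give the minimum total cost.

Open {P1}: Joliet→P1 7·4=28, Tring→P1 6·11=66, Quay→P1 10·9=90, Ryde→P1 6·5=30.
Loads: P1 carries 29/31. Service 214; fixed 130; total 344.
Next best feasible plan costs 537.

Minimum total cost: 344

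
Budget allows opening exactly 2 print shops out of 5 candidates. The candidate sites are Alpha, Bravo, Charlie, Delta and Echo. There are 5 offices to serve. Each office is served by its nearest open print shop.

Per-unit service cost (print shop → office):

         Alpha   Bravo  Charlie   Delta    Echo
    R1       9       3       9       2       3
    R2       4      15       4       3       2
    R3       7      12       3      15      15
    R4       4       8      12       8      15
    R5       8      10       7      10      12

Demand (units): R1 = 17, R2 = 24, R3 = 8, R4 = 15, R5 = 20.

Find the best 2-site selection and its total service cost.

With exactly 2 open, each office uses its cheapest among the chosen.
{Alpha, Echo}: R1→Echo 3·17=51, R2→Echo 2·24=48, R3→Alpha 7·8=56, R4→Alpha 4·15=60, R5→Alpha 8·20=160. Service cost 375.
{Alpha, Delta}: service cost 382
{Charlie, Delta}: service cost 390
Among all 10 size-2 choices, {Alpha, Echo} is lowest.

Choose Alpha and Echo; total service cost 375.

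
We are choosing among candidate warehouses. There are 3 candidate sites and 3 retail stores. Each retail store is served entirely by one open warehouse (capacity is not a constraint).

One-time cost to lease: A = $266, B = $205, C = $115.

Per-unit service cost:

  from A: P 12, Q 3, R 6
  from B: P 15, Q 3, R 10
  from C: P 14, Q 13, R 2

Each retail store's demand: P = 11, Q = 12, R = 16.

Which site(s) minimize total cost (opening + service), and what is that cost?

Open C only; minimum total cost 457.

For any fixed open set, each retail store goes to its cheapest open site; total = fixed + service.
{C}: P→C 14·11=154, Q→C 13·12=156, R→C 2·16=32. Service 342; fixed 115; total 457.
{A}: service 264 + fixed 266 = 530
{B, C}: service 222 + fixed 320 = 542
{A, B, C}: service 200 + fixed 586 = 786
(All 7 nonempty subsets were checked; C only is lowest.)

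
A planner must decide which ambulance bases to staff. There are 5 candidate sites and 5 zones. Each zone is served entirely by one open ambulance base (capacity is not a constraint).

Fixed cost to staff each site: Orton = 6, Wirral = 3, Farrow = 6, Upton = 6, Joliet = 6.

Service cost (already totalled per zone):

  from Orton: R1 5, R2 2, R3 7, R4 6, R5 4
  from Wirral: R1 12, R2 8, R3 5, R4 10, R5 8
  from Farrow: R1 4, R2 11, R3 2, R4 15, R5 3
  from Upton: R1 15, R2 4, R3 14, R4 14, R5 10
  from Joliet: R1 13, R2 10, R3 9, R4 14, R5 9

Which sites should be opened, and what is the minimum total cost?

Open Orton and Farrow; minimum total cost 29.

For any fixed open set, each zone goes to its cheapest open site; total = fixed + service.
{Orton, Farrow}: R1→Farrow 4, R2→Orton 2, R3→Farrow 2, R4→Orton 6, R5→Farrow 3. Service 17; fixed 12; total 29.
{Orton}: service 24 + fixed 6 = 30
{Orton, Wirral}: service 22 + fixed 9 = 31
{Orton, Wirral, Farrow, Upton, Joliet}: service 17 + fixed 27 = 44
No other subset beats 29.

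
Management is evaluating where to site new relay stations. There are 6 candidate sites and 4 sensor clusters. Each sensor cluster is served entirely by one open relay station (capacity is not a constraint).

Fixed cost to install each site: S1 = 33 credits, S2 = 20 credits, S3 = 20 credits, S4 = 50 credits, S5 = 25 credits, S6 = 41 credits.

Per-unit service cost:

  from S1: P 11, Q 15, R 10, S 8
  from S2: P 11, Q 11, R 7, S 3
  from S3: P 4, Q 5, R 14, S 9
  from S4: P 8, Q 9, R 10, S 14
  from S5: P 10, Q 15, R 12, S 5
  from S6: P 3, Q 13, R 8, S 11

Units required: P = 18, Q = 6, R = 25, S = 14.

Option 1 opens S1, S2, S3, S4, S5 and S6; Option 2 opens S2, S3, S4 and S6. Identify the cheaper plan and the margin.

Option 2 is cheaper by 58.

Option 1: {S1, S2, S3, S4, S5, S6}: P→S6 3·18=54, Q→S3 5·6=30, R→S2 7·25=175, S→S2 3·14=42. Service 301; fixed 189; total 490.
Option 2: {S2, S3, S4, S6}: P→S6 3·18=54, Q→S3 5·6=30, R→S2 7·25=175, S→S2 3·14=42. Service 301; fixed 131; total 432.
Difference: |490 − 432| = 58.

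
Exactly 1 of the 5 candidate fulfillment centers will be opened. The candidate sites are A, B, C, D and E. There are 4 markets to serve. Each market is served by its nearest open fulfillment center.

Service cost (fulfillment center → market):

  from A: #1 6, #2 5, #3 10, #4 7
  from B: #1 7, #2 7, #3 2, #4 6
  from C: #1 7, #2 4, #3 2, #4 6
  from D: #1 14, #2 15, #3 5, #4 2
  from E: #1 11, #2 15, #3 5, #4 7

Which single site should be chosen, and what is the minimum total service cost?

Choose C only; total service cost 19.

With exactly 1 open, each market uses its cheapest among the chosen.
{C}: #1→C 7, #2→C 4, #3→C 2, #4→C 6. Service cost 19.
{B}: service cost 22
{A}: service cost 28
Among all 5 size-1 choices, {C} is lowest.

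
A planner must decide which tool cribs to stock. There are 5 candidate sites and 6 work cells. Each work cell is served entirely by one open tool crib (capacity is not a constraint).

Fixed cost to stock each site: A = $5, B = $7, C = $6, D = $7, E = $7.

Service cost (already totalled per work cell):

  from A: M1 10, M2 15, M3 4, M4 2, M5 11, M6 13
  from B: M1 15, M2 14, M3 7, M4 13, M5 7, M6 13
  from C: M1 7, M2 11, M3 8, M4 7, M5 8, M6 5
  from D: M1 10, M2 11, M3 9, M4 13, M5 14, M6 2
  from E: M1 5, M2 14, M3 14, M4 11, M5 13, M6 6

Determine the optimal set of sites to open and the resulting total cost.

Open A and C; minimum total cost 48.

For any fixed open set, each work cell goes to its cheapest open site; total = fixed + service.
{A, C}: M1→C 7, M2→C 11, M3→A 4, M4→A 2, M5→C 8, M6→C 5. Service 37; fixed 11; total 48.
{A, C, D}: service 34 + fixed 18 = 52
{A, D}: service 40 + fixed 12 = 52
{A, B, C, D, E}: service 31 + fixed 32 = 63
No other subset beats 48.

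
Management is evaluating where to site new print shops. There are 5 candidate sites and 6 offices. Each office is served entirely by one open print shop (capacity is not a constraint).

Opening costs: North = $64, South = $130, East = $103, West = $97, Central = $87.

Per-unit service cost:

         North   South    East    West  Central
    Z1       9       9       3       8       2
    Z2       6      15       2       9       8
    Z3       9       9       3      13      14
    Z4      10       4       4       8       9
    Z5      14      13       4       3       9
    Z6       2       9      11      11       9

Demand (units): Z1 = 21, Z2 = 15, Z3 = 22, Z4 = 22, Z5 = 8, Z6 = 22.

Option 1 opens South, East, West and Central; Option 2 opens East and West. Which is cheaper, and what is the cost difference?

Option 1: {South, East, West, Central}: Z1→Central 2·21=42, Z2→East 2·15=30, Z3→East 3·22=66, Z4→South 4·22=88, Z5→West 3·8=24, Z6→South 9·22=198. Service 448; fixed 417; total 865.
Option 2: {East, West}: Z1→East 3·21=63, Z2→East 2·15=30, Z3→East 3·22=66, Z4→East 4·22=88, Z5→West 3·8=24, Z6→East 11·22=242. Service 513; fixed 200; total 713.
Difference: |865 − 713| = 152.

Option 2 is cheaper by 152.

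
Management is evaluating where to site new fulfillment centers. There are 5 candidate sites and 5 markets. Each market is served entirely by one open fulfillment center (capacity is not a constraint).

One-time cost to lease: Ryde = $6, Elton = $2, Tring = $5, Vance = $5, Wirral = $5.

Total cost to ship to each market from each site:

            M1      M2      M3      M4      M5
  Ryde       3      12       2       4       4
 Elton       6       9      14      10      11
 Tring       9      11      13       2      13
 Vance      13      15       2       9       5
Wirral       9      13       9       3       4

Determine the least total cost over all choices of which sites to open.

For any fixed open set, each market goes to its cheapest open site; total = fixed + service.
{Ryde, Elton}: M1→Ryde 3, M2→Elton 9, M3→Ryde 2, M4→Ryde 4, M5→Ryde 4. Service 22; fixed 8; total 30.
{Ryde}: service 25 + fixed 6 = 31
{Ryde, Elton, Tring}: service 20 + fixed 13 = 33
{Ryde, Elton, Tring, Vance, Wirral}: service 20 + fixed 23 = 43
No other subset beats 30.

Minimum total cost: 30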